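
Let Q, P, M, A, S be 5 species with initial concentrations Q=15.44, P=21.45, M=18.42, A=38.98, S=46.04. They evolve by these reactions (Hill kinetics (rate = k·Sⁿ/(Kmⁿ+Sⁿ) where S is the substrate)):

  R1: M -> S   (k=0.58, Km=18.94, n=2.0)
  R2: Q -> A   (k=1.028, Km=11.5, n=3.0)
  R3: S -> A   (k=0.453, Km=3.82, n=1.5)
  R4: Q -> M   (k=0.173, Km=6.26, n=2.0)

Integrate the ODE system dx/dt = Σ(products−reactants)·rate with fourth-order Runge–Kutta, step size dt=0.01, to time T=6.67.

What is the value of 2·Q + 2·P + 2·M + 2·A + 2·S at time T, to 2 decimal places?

Value at T = 280.66

Check how each reaction changes W = 2·Q + 2·P + 2·M + 2·A + 2·S (weight of products minus weight of reactants):
R1: M -> S: (2·1) − (2·1) = 2 − 2 = 0
R2: Q -> A: (2·1) − (2·1) = 2 − 2 = 0
R3: S -> A: (2·1) − (2·1) = 2 − 2 = 0
R4: Q -> M: (2·1) − (2·1) = 2 − 2 = 0
Every reaction leaves W unchanged, so W is conserved and no simulation is needed: W(T) = W(0) = 2·15.44 + 2·21.45 + 2·18.42 + 2·38.98 + 2·46.04 = 280.66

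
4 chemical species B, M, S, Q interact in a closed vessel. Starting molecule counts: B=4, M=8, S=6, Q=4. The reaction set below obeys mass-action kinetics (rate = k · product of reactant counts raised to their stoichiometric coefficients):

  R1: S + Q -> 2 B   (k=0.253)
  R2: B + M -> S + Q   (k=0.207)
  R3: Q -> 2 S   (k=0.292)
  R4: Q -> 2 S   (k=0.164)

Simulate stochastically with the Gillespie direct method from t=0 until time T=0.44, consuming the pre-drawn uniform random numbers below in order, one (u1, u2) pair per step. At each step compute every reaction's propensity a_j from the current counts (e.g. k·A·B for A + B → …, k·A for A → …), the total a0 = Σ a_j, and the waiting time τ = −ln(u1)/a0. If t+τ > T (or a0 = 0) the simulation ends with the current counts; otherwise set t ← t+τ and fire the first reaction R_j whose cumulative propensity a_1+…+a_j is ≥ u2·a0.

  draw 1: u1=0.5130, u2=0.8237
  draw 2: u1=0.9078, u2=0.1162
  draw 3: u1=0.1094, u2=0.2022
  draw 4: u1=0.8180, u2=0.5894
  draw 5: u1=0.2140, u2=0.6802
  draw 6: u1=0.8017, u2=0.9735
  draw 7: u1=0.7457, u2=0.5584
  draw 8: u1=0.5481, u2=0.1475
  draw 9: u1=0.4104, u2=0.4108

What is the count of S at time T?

S at T = 7

t=0.000: B=4 M=8 S=6 Q=4
Draw 1: a1=6.072, a2=6.624, a3=1.168, a4=0.656, a0=14.520; τ=−ln(0.5130)/14.520=0.046 → t=0.046; u2·a0=0.8237·14.520=11.960; a1=6.072 < 11.960 ≤ a1+a2=12.696 → R2 fires; B=3 M=7 S=7 Q=5
Draw 2: a1=8.855, a2=4.347, a3=1.460, a4=0.820, a0=15.482; τ=−ln(0.9078)/15.482=0.006 → t=0.052; u2·a0=0.1162·15.482=1.799 ≤ a1=8.855 → R1 fires; B=5 M=7 S=6 Q=4
Draw 3: a1=6.072, a2=7.245, a3=1.168, a4=0.656, a0=15.141; τ=−ln(0.1094)/15.141=0.146 → t=0.198; u2·a0=0.2022·15.141=3.062 ≤ a1=6.072 → R1 fires; B=7 M=7 S=5 Q=3
Draw 4: a1=3.795, a2=10.143, a3=0.876, a4=0.492, a0=15.306; τ=−ln(0.8180)/15.306=0.013 → t=0.211; u2·a0=0.5894·15.306=9.021; a1=3.795 < 9.021 ≤ a1+a2=13.938 → R2 fires; B=6 M=6 S=6 Q=4
Draw 5: a1=6.072, a2=7.452, a3=1.168, a4=0.656, a0=15.348; τ=−ln(0.2140)/15.348=0.100 → t=0.312; u2·a0=0.6802·15.348=10.440; a1=6.072 < 10.440 ≤ a1+a2=13.524 → R2 fires; B=5 M=5 S=7 Q=5
Draw 6: a1=8.855, a2=5.175, a3=1.460, a4=0.820, a0=16.310; τ=−ln(0.8017)/16.310=0.014 → t=0.325; u2·a0=0.9735·16.310=15.878; a1+…+a3=15.490 < 15.878 ≤ a1+…+a4=16.310 → R4 fires; B=5 M=5 S=9 Q=4
Draw 7: a1=9.108, a2=5.175, a3=1.168, a4=0.656, a0=16.107; τ=−ln(0.7457)/16.107=0.018 → t=0.344; u2·a0=0.5584·16.107=8.994 ≤ a1=9.108 → R1 fires; B=7 M=5 S=8 Q=3
Draw 8: a1=6.072, a2=7.245, a3=0.876, a4=0.492, a0=14.685; τ=−ln(0.5481)/14.685=0.041 → t=0.385; u2·a0=0.1475·14.685=2.166 ≤ a1=6.072 → R1 fires; B=9 M=5 S=7 Q=2
Draw 9: a1=3.542, a2=9.315, a3=0.584, a4=0.328, a0=13.769; τ=−ln(0.4104)/13.769=0.065 → t=0.449 > T=0.44: stop.
Read off S at T=0.44: 7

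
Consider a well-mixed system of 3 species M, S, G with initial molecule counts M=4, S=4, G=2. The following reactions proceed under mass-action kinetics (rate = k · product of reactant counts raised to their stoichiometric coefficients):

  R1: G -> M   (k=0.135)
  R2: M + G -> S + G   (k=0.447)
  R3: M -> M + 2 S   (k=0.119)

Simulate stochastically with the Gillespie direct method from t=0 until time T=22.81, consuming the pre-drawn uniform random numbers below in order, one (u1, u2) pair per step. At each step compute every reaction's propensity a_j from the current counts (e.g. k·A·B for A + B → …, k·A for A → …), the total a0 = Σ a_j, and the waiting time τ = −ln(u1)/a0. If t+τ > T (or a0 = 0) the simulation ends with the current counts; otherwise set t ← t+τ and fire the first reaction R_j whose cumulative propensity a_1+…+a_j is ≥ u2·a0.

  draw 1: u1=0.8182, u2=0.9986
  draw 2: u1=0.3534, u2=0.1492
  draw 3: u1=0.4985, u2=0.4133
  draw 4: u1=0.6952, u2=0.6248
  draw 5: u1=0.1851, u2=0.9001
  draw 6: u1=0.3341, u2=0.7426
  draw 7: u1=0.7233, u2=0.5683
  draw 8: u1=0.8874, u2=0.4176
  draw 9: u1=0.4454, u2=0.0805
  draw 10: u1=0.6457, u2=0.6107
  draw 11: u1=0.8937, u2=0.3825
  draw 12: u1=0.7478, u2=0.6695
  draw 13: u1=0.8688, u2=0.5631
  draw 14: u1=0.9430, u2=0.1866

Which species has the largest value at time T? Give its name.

t=0.000: M=4 S=4 G=2
Draw 1: a1=0.270, a2=3.576, a3=0.476, a0=4.322; τ=−ln(0.8182)/4.322=0.046 → t=0.046; u2·a0=0.9986·4.322=4.316; a1+a2=3.846 < 4.316 ≤ a1+…+a3=4.322 → R3 fires; M=4 S=6 G=2
Draw 2: a1=0.270, a2=3.576, a3=0.476, a0=4.322; τ=−ln(0.3534)/4.322=0.241 → t=0.287; u2·a0=0.1492·4.322=0.645; a1=0.270 < 0.645 ≤ a1+a2=3.846 → R2 fires; M=3 S=7 G=2
Draw 3: a1=0.270, a2=2.682, a3=0.357, a0=3.309; τ=−ln(0.4985)/3.309=0.210 → t=0.497; u2·a0=0.4133·3.309=1.368; a1=0.270 < 1.368 ≤ a1+a2=2.952 → R2 fires; M=2 S=8 G=2
Draw 4: a1=0.270, a2=1.788, a3=0.238, a0=2.296; τ=−ln(0.6952)/2.296=0.158 → t=0.656; u2·a0=0.6248·2.296=1.435; a1=0.270 < 1.435 ≤ a1+a2=2.058 → R2 fires; M=1 S=9 G=2
Draw 5: a1=0.270, a2=0.894, a3=0.119, a0=1.283; τ=−ln(0.1851)/1.283=1.315 → t=1.971; u2·a0=0.9001·1.283=1.155; a1=0.270 < 1.155 ≤ a1+a2=1.164 → R2 fires; M=0 S=10 G=2
Draw 6: a1=0.270, a2=0.000, a3=0.000, a0=0.270; τ=−ln(0.3341)/0.270=4.060 → t=6.031; u2·a0=0.7426·0.270=0.201 ≤ a1=0.270 → R1 fires; M=1 S=10 G=1
Draw 7: a1=0.135, a2=0.447, a3=0.119, a0=0.701; τ=−ln(0.7233)/0.701=0.462 → t=6.493; u2·a0=0.5683·0.701=0.398; a1=0.135 < 0.398 ≤ a1+a2=0.582 → R2 fires; M=0 S=11 G=1
Draw 8: a1=0.135, a2=0.000, a3=0.000, a0=0.135; τ=−ln(0.8874)/0.135=0.885 → t=7.378; u2·a0=0.4176·0.135=0.056 ≤ a1=0.135 → R1 fires; M=1 S=11 G=0
Draw 9: a1=0.000, a2=0.000, a3=0.119, a0=0.119; τ=−ln(0.4454)/0.119=6.796 → t=14.174; u2·a0=0.0805·0.119=0.010; a1+a2=0.000 < 0.010 ≤ a1+…+a3=0.119 → R3 fires; M=1 S=13 G=0
Draw 10: a1=0.000, a2=0.000, a3=0.119, a0=0.119; τ=−ln(0.6457)/0.119=3.676 → t=17.850; u2·a0=0.6107·0.119=0.073; a1+a2=0.000 < 0.073 ≤ a1+…+a3=0.119 → R3 fires; M=1 S=15 G=0
Draw 11: a1=0.000, a2=0.000, a3=0.119, a0=0.119; τ=−ln(0.8937)/0.119=0.944 → t=18.795; u2·a0=0.3825·0.119=0.046; a1+a2=0.000 < 0.046 ≤ a1+…+a3=0.119 → R3 fires; M=1 S=17 G=0
Draw 12: a1=0.000, a2=0.000, a3=0.119, a0=0.119; τ=−ln(0.7478)/0.119=2.442 → t=21.237; u2·a0=0.6695·0.119=0.080; a1+a2=0.000 < 0.080 ≤ a1+…+a3=0.119 → R3 fires; M=1 S=19 G=0
Draw 13: a1=0.000, a2=0.000, a3=0.119, a0=0.119; τ=−ln(0.8688)/0.119=1.182 → t=22.419; u2·a0=0.5631·0.119=0.067; a1+a2=0.000 < 0.067 ≤ a1+…+a3=0.119 → R3 fires; M=1 S=21 G=0
Draw 14: a1=0.000, a2=0.000, a3=0.119, a0=0.119; τ=−ln(0.9430)/0.119=0.493 → t=22.912 > T=22.81: stop.
At T=22.81: M=1 S=21 G=0; the largest is S.

Dominant species at T: S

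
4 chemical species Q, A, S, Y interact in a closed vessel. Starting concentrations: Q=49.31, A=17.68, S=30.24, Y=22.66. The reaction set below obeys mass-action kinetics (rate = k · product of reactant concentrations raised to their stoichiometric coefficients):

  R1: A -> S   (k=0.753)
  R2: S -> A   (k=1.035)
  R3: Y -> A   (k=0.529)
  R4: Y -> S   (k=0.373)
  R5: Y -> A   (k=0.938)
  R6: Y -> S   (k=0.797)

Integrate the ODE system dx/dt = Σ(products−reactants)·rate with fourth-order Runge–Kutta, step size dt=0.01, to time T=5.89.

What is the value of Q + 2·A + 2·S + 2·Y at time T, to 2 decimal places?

Check how each reaction changes W = Q + 2·A + 2·S + 2·Y (weight of products minus weight of reactants):
R1: A -> S: (2·1) − (2·1) = 2 − 2 = 0
R2: S -> A: (2·1) − (2·1) = 2 − 2 = 0
R3: Y -> A: (2·1) − (2·1) = 2 − 2 = 0
R4: Y -> S: (2·1) − (2·1) = 2 − 2 = 0
R5: Y -> A: (2·1) − (2·1) = 2 − 2 = 0
R6: Y -> S: (2·1) − (2·1) = 2 − 2 = 0
Every reaction leaves W unchanged, so W is conserved and no simulation is needed: W(T) = W(0) = 49.31 + 2·17.68 + 2·30.24 + 2·22.66 = 190.47

Value at T = 190.47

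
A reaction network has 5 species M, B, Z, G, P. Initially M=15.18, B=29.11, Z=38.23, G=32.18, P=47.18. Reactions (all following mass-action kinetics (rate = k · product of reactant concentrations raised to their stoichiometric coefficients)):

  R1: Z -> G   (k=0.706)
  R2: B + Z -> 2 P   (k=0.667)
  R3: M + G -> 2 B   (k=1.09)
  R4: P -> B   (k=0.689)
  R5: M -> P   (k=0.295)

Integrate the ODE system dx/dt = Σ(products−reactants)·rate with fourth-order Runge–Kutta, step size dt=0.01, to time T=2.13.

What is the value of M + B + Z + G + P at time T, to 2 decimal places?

Check how each reaction changes W = M + B + Z + G + P (weight of products minus weight of reactants):
R1: Z -> G: (1·1) − (1·1) = 1 − 1 = 0
R2: B + Z -> 2 P: (1·2) − (1·1 + 1·1) = 2 − 2 = 0
R3: M + G -> 2 B: (1·2) − (1·1 + 1·1) = 2 − 2 = 0
R4: P -> B: (1·1) − (1·1) = 1 − 1 = 0
R5: M -> P: (1·1) − (1·1) = 1 − 1 = 0
Every reaction leaves W unchanged, so W is conserved and no simulation is needed: W(T) = W(0) = 15.18 + 29.11 + 38.23 + 32.18 + 47.18 = 161.88

Value at T = 161.88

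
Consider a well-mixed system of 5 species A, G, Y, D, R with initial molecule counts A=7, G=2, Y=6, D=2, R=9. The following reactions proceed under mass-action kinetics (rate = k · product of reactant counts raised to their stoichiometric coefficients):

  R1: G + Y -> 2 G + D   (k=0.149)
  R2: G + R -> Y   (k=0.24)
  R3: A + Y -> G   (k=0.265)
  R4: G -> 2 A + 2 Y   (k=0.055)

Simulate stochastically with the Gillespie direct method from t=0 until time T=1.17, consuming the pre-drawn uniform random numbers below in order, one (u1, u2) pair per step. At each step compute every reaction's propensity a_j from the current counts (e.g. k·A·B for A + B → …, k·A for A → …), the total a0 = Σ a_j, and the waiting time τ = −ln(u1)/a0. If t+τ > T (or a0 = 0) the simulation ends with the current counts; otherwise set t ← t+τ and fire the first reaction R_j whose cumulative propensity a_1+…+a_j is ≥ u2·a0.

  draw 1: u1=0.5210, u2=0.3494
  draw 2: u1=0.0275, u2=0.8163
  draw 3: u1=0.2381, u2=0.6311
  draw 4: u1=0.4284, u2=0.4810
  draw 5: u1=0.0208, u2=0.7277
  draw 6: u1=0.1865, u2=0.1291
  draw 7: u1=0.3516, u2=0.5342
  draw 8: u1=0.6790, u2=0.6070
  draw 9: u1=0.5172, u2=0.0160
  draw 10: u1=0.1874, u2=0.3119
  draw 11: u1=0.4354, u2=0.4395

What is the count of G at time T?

t=0.000: A=7 G=2 Y=6 D=2 R=9
Draw 1: a1=1.788, a2=4.320, a3=11.130, a4=0.110, a0=17.348; τ=−ln(0.5210)/17.348=0.038 → t=0.038; u2·a0=0.3494·17.348=6.061; a1=1.788 < 6.061 ≤ a1+a2=6.108 → R2 fires; A=7 G=1 Y=7 D=2 R=8
Draw 2: a1=1.043, a2=1.920, a3=12.985, a4=0.055, a0=16.003; τ=−ln(0.0275)/16.003=0.225 → t=0.262; u2·a0=0.8163·16.003=13.063; a1+a2=2.963 < 13.063 ≤ a1+…+a3=15.948 → R3 fires; A=6 G=2 Y=6 D=2 R=8
Draw 3: a1=1.788, a2=3.840, a3=9.540, a4=0.110, a0=15.278; τ=−ln(0.2381)/15.278=0.094 → t=0.356; u2·a0=0.6311·15.278=9.642; a1+a2=5.628 < 9.642 ≤ a1+…+a3=15.168 → R3 fires; A=5 G=3 Y=5 D=2 R=8
Draw 4: a1=2.235, a2=5.760, a3=6.625, a4=0.165, a0=14.785; τ=−ln(0.4284)/14.785=0.057 → t=0.413; u2·a0=0.4810·14.785=7.112; a1=2.235 < 7.112 ≤ a1+a2=7.995 → R2 fires; A=5 G=2 Y=6 D=2 R=7
Draw 5: a1=1.788, a2=3.360, a3=7.950, a4=0.110, a0=13.208; τ=−ln(0.0208)/13.208=0.293 → t=0.707; u2·a0=0.7277·13.208=9.611; a1+a2=5.148 < 9.611 ≤ a1+…+a3=13.098 → R3 fires; A=4 G=3 Y=5 D=2 R=7
Draw 6: a1=2.235, a2=5.040, a3=5.300, a4=0.165, a0=12.740; τ=−ln(0.1865)/12.740=0.132 → t=0.838; u2·a0=0.1291·12.740=1.645 ≤ a1=2.235 → R1 fires; A=4 G=4 Y=4 D=3 R=7
Draw 7: a1=2.384, a2=6.720, a3=4.240, a4=0.220, a0=13.564; τ=−ln(0.3516)/13.564=0.077 → t=0.915; u2·a0=0.5342·13.564=7.246; a1=2.384 < 7.246 ≤ a1+a2=9.104 → R2 fires; A=4 G=3 Y=5 D=3 R=6
Draw 8: a1=2.235, a2=4.320, a3=5.300, a4=0.165, a0=12.020; τ=−ln(0.6790)/12.020=0.032 → t=0.948; u2·a0=0.6070·12.020=7.296; a1+a2=6.555 < 7.296 ≤ a1+…+a3=11.855 → R3 fires; A=3 G=4 Y=4 D=3 R=6
Draw 9: a1=2.384, a2=5.760, a3=3.180, a4=0.220, a0=11.544; τ=−ln(0.5172)/11.544=0.057 → t=1.005; u2·a0=0.0160·11.544=0.185 ≤ a1=2.384 → R1 fires; A=3 G=5 Y=3 D=4 R=6
Draw 10: a1=2.235, a2=7.200, a3=2.385, a4=0.275, a0=12.095; τ=−ln(0.1874)/12.095=0.138 → t=1.143; u2·a0=0.3119·12.095=3.772; a1=2.235 < 3.772 ≤ a1+a2=9.435 → R2 fires; A=3 G=4 Y=4 D=4 R=5
Draw 11: a1=2.384, a2=4.800, a3=3.180, a4=0.220, a0=10.584; τ=−ln(0.4354)/10.584=0.079 → t=1.222 > T=1.17: stop.
Read off G at T=1.17: 4

G at T = 4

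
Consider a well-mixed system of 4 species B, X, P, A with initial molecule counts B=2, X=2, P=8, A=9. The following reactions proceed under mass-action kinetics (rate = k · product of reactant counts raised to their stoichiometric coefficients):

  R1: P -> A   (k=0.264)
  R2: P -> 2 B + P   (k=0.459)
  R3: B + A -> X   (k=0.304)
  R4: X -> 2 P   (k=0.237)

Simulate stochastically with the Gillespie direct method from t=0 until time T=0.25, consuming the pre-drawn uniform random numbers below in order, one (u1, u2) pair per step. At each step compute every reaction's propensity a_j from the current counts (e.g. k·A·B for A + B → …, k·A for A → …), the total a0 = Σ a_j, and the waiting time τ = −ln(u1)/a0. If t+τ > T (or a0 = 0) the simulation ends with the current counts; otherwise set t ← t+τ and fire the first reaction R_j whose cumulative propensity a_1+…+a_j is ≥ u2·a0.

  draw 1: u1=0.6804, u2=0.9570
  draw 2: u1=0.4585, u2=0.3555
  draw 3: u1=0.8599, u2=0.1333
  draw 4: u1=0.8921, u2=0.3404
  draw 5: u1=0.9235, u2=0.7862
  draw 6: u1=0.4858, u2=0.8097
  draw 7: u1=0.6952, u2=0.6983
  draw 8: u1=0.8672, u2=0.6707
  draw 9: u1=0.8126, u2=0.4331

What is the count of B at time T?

B at T = 1

t=0.000: B=2 X=2 P=8 A=9
Draw 1: a1=2.112, a2=3.672, a3=5.472, a4=0.474, a0=11.730; τ=−ln(0.6804)/11.730=0.033 → t=0.033; u2·a0=0.9570·11.730=11.226; a1+a2=5.784 < 11.226 ≤ a1+…+a3=11.256 → R3 fires; B=1 X=3 P=8 A=8
Draw 2: a1=2.112, a2=3.672, a3=2.432, a4=0.711, a0=8.927; τ=−ln(0.4585)/8.927=0.087 → t=0.120; u2·a0=0.3555·8.927=3.174; a1=2.112 < 3.174 ≤ a1+a2=5.784 → R2 fires; B=3 X=3 P=8 A=8
Draw 3: a1=2.112, a2=3.672, a3=7.296, a4=0.711, a0=13.791; τ=−ln(0.8599)/13.791=0.011 → t=0.131; u2·a0=0.1333·13.791=1.838 ≤ a1=2.112 → R1 fires; B=3 X=3 P=7 A=9
Draw 4: a1=1.848, a2=3.213, a3=8.208, a4=0.711, a0=13.980; τ=−ln(0.8921)/13.980=0.008 → t=0.139; u2·a0=0.3404·13.980=4.759; a1=1.848 < 4.759 ≤ a1+a2=5.061 → R2 fires; B=5 X=3 P=7 A=9
Draw 5: a1=1.848, a2=3.213, a3=13.680, a4=0.711, a0=19.452; τ=−ln(0.9235)/19.452=0.004 → t=0.143; u2·a0=0.7862·19.452=15.293; a1+a2=5.061 < 15.293 ≤ a1+…+a3=18.741 → R3 fires; B=4 X=4 P=7 A=8
Draw 6: a1=1.848, a2=3.213, a3=9.728, a4=0.948, a0=15.737; τ=−ln(0.4858)/15.737=0.046 → t=0.189; u2·a0=0.8097·15.737=12.742; a1+a2=5.061 < 12.742 ≤ a1+…+a3=14.789 → R3 fires; B=3 X=5 P=7 A=7
Draw 7: a1=1.848, a2=3.213, a3=6.384, a4=1.185, a0=12.630; τ=−ln(0.6952)/12.630=0.029 → t=0.218; u2·a0=0.6983·12.630=8.820; a1+a2=5.061 < 8.820 ≤ a1+…+a3=11.445 → R3 fires; B=2 X=6 P=7 A=6
Draw 8: a1=1.848, a2=3.213, a3=3.648, a4=1.422, a0=10.131; τ=−ln(0.8672)/10.131=0.014 → t=0.232; u2·a0=0.6707·10.131=6.795; a1+a2=5.061 < 6.795 ≤ a1+…+a3=8.709 → R3 fires; B=1 X=7 P=7 A=5
Draw 9: a1=1.848, a2=3.213, a3=1.520, a4=1.659, a0=8.240; τ=−ln(0.8126)/8.240=0.025 → t=0.257 > T=0.25: stop.
Read off B at T=0.25: 1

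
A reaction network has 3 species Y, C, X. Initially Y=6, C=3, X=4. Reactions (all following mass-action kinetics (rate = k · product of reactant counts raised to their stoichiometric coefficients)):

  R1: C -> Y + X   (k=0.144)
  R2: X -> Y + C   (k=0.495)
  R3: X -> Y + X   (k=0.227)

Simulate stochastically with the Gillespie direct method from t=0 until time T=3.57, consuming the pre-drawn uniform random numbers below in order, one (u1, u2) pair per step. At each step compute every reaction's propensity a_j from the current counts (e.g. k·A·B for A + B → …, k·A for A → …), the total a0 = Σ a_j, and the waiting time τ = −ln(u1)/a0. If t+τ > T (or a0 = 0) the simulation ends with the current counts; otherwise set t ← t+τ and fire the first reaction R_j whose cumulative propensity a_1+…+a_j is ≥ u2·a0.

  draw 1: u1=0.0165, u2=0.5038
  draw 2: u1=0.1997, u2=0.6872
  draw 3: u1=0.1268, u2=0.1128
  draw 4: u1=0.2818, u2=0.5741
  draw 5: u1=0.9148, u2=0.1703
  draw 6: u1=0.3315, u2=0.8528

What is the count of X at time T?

t=0.000: Y=6 C=3 X=4
Draw 1: a1=0.432, a2=1.980, a3=0.908, a0=3.320; τ=−ln(0.0165)/3.320=1.236 → t=1.236; u2·a0=0.5038·3.320=1.673; a1=0.432 < 1.673 ≤ a1+a2=2.412 → R2 fires; Y=7 C=4 X=3
Draw 2: a1=0.576, a2=1.485, a3=0.681, a0=2.742; τ=−ln(0.1997)/2.742=0.588 → t=1.824; u2·a0=0.6872·2.742=1.884; a1=0.576 < 1.884 ≤ a1+a2=2.061 → R2 fires; Y=8 C=5 X=2
Draw 3: a1=0.720, a2=0.990, a3=0.454, a0=2.164; τ=−ln(0.1268)/2.164=0.954 → t=2.778; u2·a0=0.1128·2.164=0.244 ≤ a1=0.720 → R1 fires; Y=9 C=4 X=3
Draw 4: a1=0.576, a2=1.485, a3=0.681, a0=2.742; τ=−ln(0.2818)/2.742=0.462 → t=3.240; u2·a0=0.5741·2.742=1.574; a1=0.576 < 1.574 ≤ a1+a2=2.061 → R2 fires; Y=10 C=5 X=2
Draw 5: a1=0.720, a2=0.990, a3=0.454, a0=2.164; τ=−ln(0.9148)/2.164=0.041 → t=3.281; u2·a0=0.1703·2.164=0.369 ≤ a1=0.720 → R1 fires; Y=11 C=4 X=3
Draw 6: a1=0.576, a2=1.485, a3=0.681, a0=2.742; τ=−ln(0.3315)/2.742=0.403 → t=3.684 > T=3.57: stop.
Read off X at T=3.57: 3

X at T = 3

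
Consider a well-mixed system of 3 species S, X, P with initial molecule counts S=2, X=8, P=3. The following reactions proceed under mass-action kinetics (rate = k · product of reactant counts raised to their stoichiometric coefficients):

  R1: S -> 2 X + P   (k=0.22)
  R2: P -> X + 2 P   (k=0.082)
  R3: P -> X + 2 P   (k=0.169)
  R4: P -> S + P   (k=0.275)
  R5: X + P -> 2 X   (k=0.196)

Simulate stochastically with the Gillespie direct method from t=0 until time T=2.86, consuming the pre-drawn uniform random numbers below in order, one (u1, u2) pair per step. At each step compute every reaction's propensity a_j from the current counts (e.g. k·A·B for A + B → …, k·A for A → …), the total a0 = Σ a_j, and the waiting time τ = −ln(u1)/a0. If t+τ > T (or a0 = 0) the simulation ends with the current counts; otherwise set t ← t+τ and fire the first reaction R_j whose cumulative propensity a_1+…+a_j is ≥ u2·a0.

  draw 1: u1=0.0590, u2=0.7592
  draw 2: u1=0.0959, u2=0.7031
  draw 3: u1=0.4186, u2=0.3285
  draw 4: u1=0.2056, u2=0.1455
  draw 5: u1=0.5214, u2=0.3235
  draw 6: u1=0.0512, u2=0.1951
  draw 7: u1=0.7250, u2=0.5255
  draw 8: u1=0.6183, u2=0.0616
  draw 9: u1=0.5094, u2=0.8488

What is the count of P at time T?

P at T = 2

t=0.000: S=2 X=8 P=3
Draw 1: a1=0.440, a2=0.246, a3=0.507, a4=0.825, a5=4.704, a0=6.722; τ=−ln(0.0590)/6.722=0.421 → t=0.421; u2·a0=0.7592·6.722=5.103; a1+…+a4=2.018 < 5.103 ≤ a1+…+a5=6.722 → R5 fires; S=2 X=9 P=2
Draw 2: a1=0.440, a2=0.164, a3=0.338, a4=0.550, a5=3.528, a0=5.020; τ=−ln(0.0959)/5.020=0.467 → t=0.888; u2·a0=0.7031·5.020=3.530; a1+…+a4=1.492 < 3.530 ≤ a1+…+a5=5.020 → R5 fires; S=2 X=10 P=1
Draw 3: a1=0.440, a2=0.082, a3=0.169, a4=0.275, a5=1.960, a0=2.926; τ=−ln(0.4186)/2.926=0.298 → t=1.186; u2·a0=0.3285·2.926=0.961; a1+…+a3=0.691 < 0.961 ≤ a1+…+a4=0.966 → R4 fires; S=3 X=10 P=1
Draw 4: a1=0.660, a2=0.082, a3=0.169, a4=0.275, a5=1.960, a0=3.146; τ=−ln(0.2056)/3.146=0.503 → t=1.688; u2·a0=0.1455·3.146=0.458 ≤ a1=0.660 → R1 fires; S=2 X=12 P=2
Draw 5: a1=0.440, a2=0.164, a3=0.338, a4=0.550, a5=4.704, a0=6.196; τ=−ln(0.5214)/6.196=0.105 → t=1.794; u2·a0=0.3235·6.196=2.004; a1+…+a4=1.492 < 2.004 ≤ a1+…+a5=6.196 → R5 fires; S=2 X=13 P=1
Draw 6: a1=0.440, a2=0.082, a3=0.169, a4=0.275, a5=2.548, a0=3.514; τ=−ln(0.0512)/3.514=0.846 → t=2.639; u2·a0=0.1951·3.514=0.686; a1+a2=0.522 < 0.686 ≤ a1+…+a3=0.691 → R3 fires; S=2 X=14 P=2
Draw 7: a1=0.440, a2=0.164, a3=0.338, a4=0.550, a5=5.488, a0=6.980; τ=−ln(0.7250)/6.980=0.046 → t=2.685; u2·a0=0.5255·6.980=3.668; a1+…+a4=1.492 < 3.668 ≤ a1+…+a5=6.980 → R5 fires; S=2 X=15 P=1
Draw 8: a1=0.440, a2=0.082, a3=0.169, a4=0.275, a5=2.940, a0=3.906; τ=−ln(0.6183)/3.906=0.123 → t=2.809; u2·a0=0.0616·3.906=0.241 ≤ a1=0.440 → R1 fires; S=1 X=17 P=2
Draw 9: a1=0.220, a2=0.164, a3=0.338, a4=0.550, a5=6.664, a0=7.936; τ=−ln(0.5094)/7.936=0.085 → t=2.894 > T=2.86: stop.
Read off P at T=2.86: 2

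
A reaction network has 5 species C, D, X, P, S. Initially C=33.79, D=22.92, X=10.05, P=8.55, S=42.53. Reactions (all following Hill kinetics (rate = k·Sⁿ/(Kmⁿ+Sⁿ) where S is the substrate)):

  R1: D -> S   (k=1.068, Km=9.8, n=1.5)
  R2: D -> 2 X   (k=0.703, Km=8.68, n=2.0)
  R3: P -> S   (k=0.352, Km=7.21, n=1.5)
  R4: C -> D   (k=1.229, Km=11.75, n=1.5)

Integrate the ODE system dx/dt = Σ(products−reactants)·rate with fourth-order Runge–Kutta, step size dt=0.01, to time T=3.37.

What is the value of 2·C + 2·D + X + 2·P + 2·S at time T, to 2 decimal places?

Value at T = 225.63

Check how each reaction changes W = 2·C + 2·D + X + 2·P + 2·S (weight of products minus weight of reactants):
R1: D -> S: (2·1) − (2·1) = 2 − 2 = 0
R2: D -> 2 X: (1·2) − (2·1) = 2 − 2 = 0
R3: P -> S: (2·1) − (2·1) = 2 − 2 = 0
R4: C -> D: (2·1) − (2·1) = 2 − 2 = 0
Every reaction leaves W unchanged, so W is conserved and no simulation is needed: W(T) = W(0) = 2·33.79 + 2·22.92 + 10.05 + 2·8.55 + 2·42.53 = 225.63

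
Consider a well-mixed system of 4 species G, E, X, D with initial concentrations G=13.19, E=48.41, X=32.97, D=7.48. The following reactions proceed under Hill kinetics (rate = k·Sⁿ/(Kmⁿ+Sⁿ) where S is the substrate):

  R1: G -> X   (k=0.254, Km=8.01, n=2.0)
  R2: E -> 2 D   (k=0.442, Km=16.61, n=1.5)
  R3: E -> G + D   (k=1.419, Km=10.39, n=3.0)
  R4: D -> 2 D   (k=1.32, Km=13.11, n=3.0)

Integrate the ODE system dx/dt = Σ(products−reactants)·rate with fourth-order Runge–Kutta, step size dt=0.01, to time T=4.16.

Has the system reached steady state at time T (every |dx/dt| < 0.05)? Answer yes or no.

RK4 with dt=0.01: 416 steps to T=4.16. Trajectory (selected grid times):
t=0.00: G=13.19 E=48.41 X=32.97 D=7.48
t=0.46: G=13.75 E=47.59 X=33.06 D=8.58
t=0.92: G=14.31 E=46.78 X=33.14 D=9.71
t=1.39: G=14.88 E=45.95 X=33.24 D=10.92
t=1.85: G=15.43 E=45.14 X=33.33 D=12.14
t=2.31: G=15.98 E=44.33 X=33.42 D=13.41
t=2.77: G=16.53 E=43.52 X=33.51 D=14.72
t=3.24: G=17.09 E=42.69 X=33.61 D=16.10
t=3.70: G=17.64 E=41.89 X=33.71 D=17.48
t=4.16: G=18.18 E=41.08 X=33.81 D=18.88
Rates at T: R1=0.2127, R2=0.3516, R3=1.3964, R4=0.9891
dx/dt at T (Σ net stoichiometry × rate): G=+1.1837, E=-1.7480, X=+0.2127, D=+3.0887
Largest |dx/dt| is |+3.0887| (D) ≥ 0.05 → not steady.

Steady state at T: no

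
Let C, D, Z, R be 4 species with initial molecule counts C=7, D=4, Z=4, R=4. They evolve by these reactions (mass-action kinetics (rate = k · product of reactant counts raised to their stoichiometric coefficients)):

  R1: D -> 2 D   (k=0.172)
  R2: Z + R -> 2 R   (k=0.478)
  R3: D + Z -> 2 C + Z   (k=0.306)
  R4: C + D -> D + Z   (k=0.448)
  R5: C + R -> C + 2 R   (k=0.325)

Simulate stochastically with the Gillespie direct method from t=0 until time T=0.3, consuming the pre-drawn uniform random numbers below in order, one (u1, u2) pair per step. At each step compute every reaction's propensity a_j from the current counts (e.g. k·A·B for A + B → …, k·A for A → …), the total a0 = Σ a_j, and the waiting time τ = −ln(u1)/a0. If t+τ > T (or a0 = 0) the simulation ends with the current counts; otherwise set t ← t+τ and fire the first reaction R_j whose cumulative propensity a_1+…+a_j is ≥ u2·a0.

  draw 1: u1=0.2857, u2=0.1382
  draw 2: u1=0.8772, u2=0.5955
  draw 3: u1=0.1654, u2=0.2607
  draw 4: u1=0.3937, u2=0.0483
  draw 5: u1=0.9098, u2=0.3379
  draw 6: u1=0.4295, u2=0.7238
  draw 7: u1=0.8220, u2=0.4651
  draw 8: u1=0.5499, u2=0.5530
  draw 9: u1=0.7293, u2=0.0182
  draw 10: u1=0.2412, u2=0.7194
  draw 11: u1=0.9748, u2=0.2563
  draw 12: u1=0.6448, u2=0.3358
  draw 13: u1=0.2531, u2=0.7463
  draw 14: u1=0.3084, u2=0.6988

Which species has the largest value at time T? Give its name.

t=0.000: C=7 D=4 Z=4 R=4
Draw 1: a1=0.688, a2=7.648, a3=4.896, a4=12.544, a5=9.100, a0=34.876; τ=−ln(0.2857)/34.876=0.036 → t=0.036; u2·a0=0.1382·34.876=4.820; a1=0.688 < 4.820 ≤ a1+a2=8.336 → R2 fires; C=7 D=4 Z=3 R=5
Draw 2: a1=0.688, a2=7.170, a3=3.672, a4=12.544, a5=11.375, a0=35.449; τ=−ln(0.8772)/35.449=0.004 → t=0.040; u2·a0=0.5955·35.449=21.110; a1+…+a3=11.530 < 21.110 ≤ a1+…+a4=24.074 → R4 fires; C=6 D=4 Z=4 R=5
Draw 3: a1=0.688, a2=9.560, a3=4.896, a4=10.752, a5=9.750, a0=35.646; τ=−ln(0.1654)/35.646=0.050 → t=0.090; u2·a0=0.2607·35.646=9.293; a1=0.688 < 9.293 ≤ a1+a2=10.248 → R2 fires; C=6 D=4 Z=3 R=6
Draw 4: a1=0.688, a2=8.604, a3=3.672, a4=10.752, a5=11.700, a0=35.416; τ=−ln(0.3937)/35.416=0.026 → t=0.116; u2·a0=0.0483·35.416=1.711; a1=0.688 < 1.711 ≤ a1+a2=9.292 → R2 fires; C=6 D=4 Z=2 R=7
Draw 5: a1=0.688, a2=6.692, a3=2.448, a4=10.752, a5=13.650, a0=34.230; τ=−ln(0.9098)/34.230=0.003 → t=0.119; u2·a0=0.3379·34.230=11.566; a1+…+a3=9.828 < 11.566 ≤ a1+…+a4=20.580 → R4 fires; C=5 D=4 Z=3 R=7
Draw 6: a1=0.688, a2=10.038, a3=3.672, a4=8.960, a5=11.375, a0=34.733; τ=−ln(0.4295)/34.733=0.024 → t=0.144; u2·a0=0.7238·34.733=25.140; a1+…+a4=23.358 < 25.140 ≤ a1+…+a5=34.733 → R5 fires; C=5 D=4 Z=3 R=8
Draw 7: a1=0.688, a2=11.472, a3=3.672, a4=8.960, a5=13.000, a0=37.792; τ=−ln(0.8220)/37.792=0.005 → t=0.149; u2·a0=0.4651·37.792=17.577; a1+…+a3=15.832 < 17.577 ≤ a1+…+a4=24.792 → R4 fires; C=4 D=4 Z=4 R=8
Draw 8: a1=0.688, a2=15.296, a3=4.896, a4=7.168, a5=10.400, a0=38.448; τ=−ln(0.5499)/38.448=0.016 → t=0.164; u2·a0=0.5530·38.448=21.262; a1+…+a3=20.880 < 21.262 ≤ a1+…+a4=28.048 → R4 fires; C=3 D=4 Z=5 R=8
Draw 9: a1=0.688, a2=19.120, a3=6.120, a4=5.376, a5=7.800, a0=39.104; τ=−ln(0.7293)/39.104=0.008 → t=0.172; u2·a0=0.0182·39.104=0.712; a1=0.688 < 0.712 ≤ a1+a2=19.808 → R2 fires; C=3 D=4 Z=4 R=9
Draw 10: a1=0.688, a2=17.208, a3=4.896, a4=5.376, a5=8.775, a0=36.943; τ=−ln(0.2412)/36.943=0.038 → t=0.211; u2·a0=0.7194·36.943=26.577; a1+…+a3=22.792 < 26.577 ≤ a1+…+a4=28.168 → R4 fires; C=2 D=4 Z=5 R=9
Draw 11: a1=0.688, a2=21.510, a3=6.120, a4=3.584, a5=5.850, a0=37.752; τ=−ln(0.9748)/37.752=0.001 → t=0.211; u2·a0=0.2563·37.752=9.676; a1=0.688 < 9.676 ≤ a1+a2=22.198 → R2 fires; C=2 D=4 Z=4 R=10
Draw 12: a1=0.688, a2=19.120, a3=4.896, a4=3.584, a5=6.500, a0=34.788; τ=−ln(0.6448)/34.788=0.013 → t=0.224; u2·a0=0.3358·34.788=11.682; a1=0.688 < 11.682 ≤ a1+a2=19.808 → R2 fires; C=2 D=4 Z=3 R=11
Draw 13: a1=0.688, a2=15.774, a3=3.672, a4=3.584, a5=7.150, a0=30.868; τ=−ln(0.2531)/30.868=0.045 → t=0.269; u2·a0=0.7463·30.868=23.037; a1+…+a3=20.134 < 23.037 ≤ a1+…+a4=23.718 → R4 fires; C=1 D=4 Z=4 R=11
Draw 14: a1=0.688, a2=21.032, a3=4.896, a4=1.792, a5=3.575, a0=31.983; τ=−ln(0.3084)/31.983=0.037 → t=0.305 > T=0.3: stop.
At T=0.3: C=1 D=4 Z=4 R=11; the largest is R.

Dominant species at T: R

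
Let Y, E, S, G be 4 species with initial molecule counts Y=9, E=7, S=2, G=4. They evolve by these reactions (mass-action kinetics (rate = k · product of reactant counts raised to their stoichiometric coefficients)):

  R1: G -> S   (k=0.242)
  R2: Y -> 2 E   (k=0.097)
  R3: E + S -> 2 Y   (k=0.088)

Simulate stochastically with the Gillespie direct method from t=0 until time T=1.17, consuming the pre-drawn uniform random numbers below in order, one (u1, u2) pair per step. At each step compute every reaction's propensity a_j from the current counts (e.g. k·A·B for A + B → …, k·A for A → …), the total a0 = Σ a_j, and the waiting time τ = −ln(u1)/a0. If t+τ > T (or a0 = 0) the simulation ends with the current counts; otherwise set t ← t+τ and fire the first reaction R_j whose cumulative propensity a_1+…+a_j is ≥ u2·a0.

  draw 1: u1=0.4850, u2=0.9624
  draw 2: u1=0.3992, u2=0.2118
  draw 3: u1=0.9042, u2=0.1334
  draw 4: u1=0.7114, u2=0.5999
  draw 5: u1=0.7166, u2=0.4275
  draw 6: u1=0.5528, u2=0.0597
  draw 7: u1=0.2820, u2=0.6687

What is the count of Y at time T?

t=0.000: Y=9 E=7 S=2 G=4
Draw 1: a1=0.968, a2=0.873, a3=1.232, a0=3.073; τ=−ln(0.4850)/3.073=0.235 → t=0.235; u2·a0=0.9624·3.073=2.957; a1+a2=1.841 < 2.957 ≤ a1+…+a3=3.073 → R3 fires; Y=11 E=6 S=1 G=4
Draw 2: a1=0.968, a2=1.067, a3=0.528, a0=2.563; τ=−ln(0.3992)/2.563=0.358 → t=0.594; u2·a0=0.2118·2.563=0.543 ≤ a1=0.968 → R1 fires; Y=11 E=6 S=2 G=3
Draw 3: a1=0.726, a2=1.067, a3=1.056, a0=2.849; τ=−ln(0.9042)/2.849=0.035 → t=0.629; u2·a0=0.1334·2.849=0.380 ≤ a1=0.726 → R1 fires; Y=11 E=6 S=3 G=2
Draw 4: a1=0.484, a2=1.067, a3=1.584, a0=3.135; τ=−ln(0.7114)/3.135=0.109 → t=0.738; u2·a0=0.5999·3.135=1.881; a1+a2=1.551 < 1.881 ≤ a1+…+a3=3.135 → R3 fires; Y=13 E=5 S=2 G=2
Draw 5: a1=0.484, a2=1.261, a3=0.880, a0=2.625; τ=−ln(0.7166)/2.625=0.127 → t=0.865; u2·a0=0.4275·2.625=1.122; a1=0.484 < 1.122 ≤ a1+a2=1.745 → R2 fires; Y=12 E=7 S=2 G=2
Draw 6: a1=0.484, a2=1.164, a3=1.232, a0=2.880; τ=−ln(0.5528)/2.880=0.206 → t=1.070; u2·a0=0.0597·2.880=0.172 ≤ a1=0.484 → R1 fires; Y=12 E=7 S=3 G=1
Draw 7: a1=0.242, a2=1.164, a3=1.848, a0=3.254; τ=−ln(0.2820)/3.254=0.389 → t=1.460 > T=1.17: stop.
Read off Y at T=1.17: 12

Y at T = 12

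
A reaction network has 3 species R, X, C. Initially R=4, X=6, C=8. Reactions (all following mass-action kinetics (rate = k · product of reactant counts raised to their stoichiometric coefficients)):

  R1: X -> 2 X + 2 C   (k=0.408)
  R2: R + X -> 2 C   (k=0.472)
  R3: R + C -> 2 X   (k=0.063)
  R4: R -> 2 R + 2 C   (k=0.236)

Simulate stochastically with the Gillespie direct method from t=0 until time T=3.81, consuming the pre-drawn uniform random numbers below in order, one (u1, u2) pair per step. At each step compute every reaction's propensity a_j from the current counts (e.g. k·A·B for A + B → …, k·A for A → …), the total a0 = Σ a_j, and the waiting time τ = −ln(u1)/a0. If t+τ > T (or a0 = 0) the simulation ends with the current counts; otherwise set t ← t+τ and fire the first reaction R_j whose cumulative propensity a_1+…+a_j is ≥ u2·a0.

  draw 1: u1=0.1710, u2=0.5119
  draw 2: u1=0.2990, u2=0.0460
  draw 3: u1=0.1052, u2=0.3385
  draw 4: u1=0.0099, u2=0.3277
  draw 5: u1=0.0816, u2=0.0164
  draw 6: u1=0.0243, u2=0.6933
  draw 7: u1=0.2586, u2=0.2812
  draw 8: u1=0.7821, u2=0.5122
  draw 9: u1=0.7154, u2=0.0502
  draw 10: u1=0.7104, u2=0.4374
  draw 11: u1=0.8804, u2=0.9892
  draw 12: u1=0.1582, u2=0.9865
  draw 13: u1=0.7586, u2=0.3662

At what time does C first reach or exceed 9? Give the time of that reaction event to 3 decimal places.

Threshold first reached at t = 0.106

t=0.000: R=4 X=6 C=8
Draw 1: a1=2.448, a2=11.328, a3=2.016, a4=0.944, a0=16.736; τ=−ln(0.1710)/16.736=0.106 → t=0.106; u2·a0=0.5119·16.736=8.567; a1=2.448 < 8.567 ≤ a1+a2=13.776 → R2 fires; R=3 X=5 C=10
Draw 2: a1=2.040, a2=7.080, a3=1.890, a4=0.708, a0=11.718; τ=−ln(0.2990)/11.718=0.103 → t=0.209; u2·a0=0.0460·11.718=0.539 ≤ a1=2.040 → R1 fires; R=3 X=6 C=12
Draw 3: a1=2.448, a2=8.496, a3=2.268, a4=0.708, a0=13.920; τ=−ln(0.1052)/13.920=0.162 → t=0.370; u2·a0=0.3385·13.920=4.712; a1=2.448 < 4.712 ≤ a1+a2=10.944 → R2 fires; R=2 X=5 C=14
Draw 4: a1=2.040, a2=4.720, a3=1.764, a4=0.472, a0=8.996; τ=−ln(0.0099)/8.996=0.513 → t=0.883; u2·a0=0.3277·8.996=2.948; a1=2.040 < 2.948 ≤ a1+a2=6.760 → R2 fires; R=1 X=4 C=16
Draw 5: a1=1.632, a2=1.888, a3=1.008, a4=0.236, a0=4.764; τ=−ln(0.0816)/4.764=0.526 → t=1.409; u2·a0=0.0164·4.764=0.078 ≤ a1=1.632 → R1 fires; R=1 X=5 C=18
Draw 6: a1=2.040, a2=2.360, a3=1.134, a4=0.236, a0=5.770; τ=−ln(0.0243)/5.770=0.644 → t=2.054; u2·a0=0.6933·5.770=4.000; a1=2.040 < 4.000 ≤ a1+a2=4.400 → R2 fires; R=0 X=4 C=20
Draw 7: a1=1.632, a2=0.000, a3=0.000, a4=0.000, a0=1.632; τ=−ln(0.2586)/1.632=0.829 → t=2.882; u2·a0=0.2812·1.632=0.459 ≤ a1=1.632 → R1 fires; R=0 X=5 C=22
Draw 8: a1=2.040, a2=0.000, a3=0.000, a4=0.000, a0=2.040; τ=−ln(0.7821)/2.040=0.120 → t=3.003; u2·a0=0.5122·2.040=1.045 ≤ a1=2.040 → R1 fires; R=0 X=6 C=24
Draw 9: a1=2.448, a2=0.000, a3=0.000, a4=0.000, a0=2.448; τ=−ln(0.7154)/2.448=0.137 → t=3.140; u2·a0=0.0502·2.448=0.123 ≤ a1=2.448 → R1 fires; R=0 X=7 C=26
Draw 10: a1=2.856, a2=0.000, a3=0.000, a4=0.000, a0=2.856; τ=−ln(0.7104)/2.856=0.120 → t=3.259; u2·a0=0.4374·2.856=1.249 ≤ a1=2.856 → R1 fires; R=0 X=8 C=28
Draw 11: a1=3.264, a2=0.000, a3=0.000, a4=0.000, a0=3.264; τ=−ln(0.8804)/3.264=0.039 → t=3.298; u2·a0=0.9892·3.264=3.229 ≤ a1=3.264 → R1 fires; R=0 X=9 C=30
Draw 12: a1=3.672, a2=0.000, a3=0.000, a4=0.000, a0=3.672; τ=−ln(0.1582)/3.672=0.502 → t=3.801; u2·a0=0.9865·3.672=3.622 ≤ a1=3.672 → R1 fires; R=0 X=10 C=32
Draw 13: a1=4.080, a2=0.000, a3=0.000, a4=0.000, a0=4.080; τ=−ln(0.7586)/4.080=0.068 → t=3.868 > T=3.81: stop.
C first becomes ≥ 9 when it reaches 10 at the event at t=0.106.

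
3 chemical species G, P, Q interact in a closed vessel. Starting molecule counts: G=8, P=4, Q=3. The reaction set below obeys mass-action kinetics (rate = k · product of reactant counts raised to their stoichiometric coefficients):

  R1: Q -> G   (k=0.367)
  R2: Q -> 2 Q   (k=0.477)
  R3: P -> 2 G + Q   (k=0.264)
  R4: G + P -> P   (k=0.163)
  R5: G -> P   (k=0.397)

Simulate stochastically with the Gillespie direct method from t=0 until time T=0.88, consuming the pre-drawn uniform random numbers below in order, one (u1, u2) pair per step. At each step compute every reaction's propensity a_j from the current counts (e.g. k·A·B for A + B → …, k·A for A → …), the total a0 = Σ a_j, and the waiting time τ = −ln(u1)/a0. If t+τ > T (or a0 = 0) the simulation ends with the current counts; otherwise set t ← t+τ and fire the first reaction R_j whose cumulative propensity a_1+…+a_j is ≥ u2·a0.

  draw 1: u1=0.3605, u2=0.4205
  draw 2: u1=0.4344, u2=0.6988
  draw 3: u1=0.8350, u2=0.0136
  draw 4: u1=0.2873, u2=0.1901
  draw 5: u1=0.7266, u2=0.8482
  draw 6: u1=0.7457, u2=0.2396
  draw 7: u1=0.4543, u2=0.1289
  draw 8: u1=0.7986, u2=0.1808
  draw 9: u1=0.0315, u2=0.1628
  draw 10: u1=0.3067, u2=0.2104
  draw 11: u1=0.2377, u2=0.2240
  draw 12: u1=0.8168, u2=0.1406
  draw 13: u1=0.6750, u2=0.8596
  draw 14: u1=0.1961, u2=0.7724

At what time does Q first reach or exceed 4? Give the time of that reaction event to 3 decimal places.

Threshold first reached at t = 0.356

t=0.000: G=8 P=4 Q=3
Draw 1: a1=1.101, a2=1.431, a3=1.056, a4=5.216, a5=3.176, a0=11.980; τ=−ln(0.3605)/11.980=0.085 → t=0.085; u2·a0=0.4205·11.980=5.038; a1+…+a3=3.588 < 5.038 ≤ a1+…+a4=8.804 → R4 fires; G=7 P=4 Q=3
Draw 2: a1=1.101, a2=1.431, a3=1.056, a4=4.564, a5=2.779, a0=10.931; τ=−ln(0.4344)/10.931=0.076 → t=0.161; u2·a0=0.6988·10.931=7.639; a1+…+a3=3.588 < 7.639 ≤ a1+…+a4=8.152 → R4 fires; G=6 P=4 Q=3
Draw 3: a1=1.101, a2=1.431, a3=1.056, a4=3.912, a5=2.382, a0=9.882; τ=−ln(0.8350)/9.882=0.018 → t=0.180; u2·a0=0.0136·9.882=0.134 ≤ a1=1.101 → R1 fires; G=7 P=4 Q=2
Draw 4: a1=0.734, a2=0.954, a3=1.056, a4=4.564, a5=2.779, a0=10.087; τ=−ln(0.2873)/10.087=0.124 → t=0.303; u2·a0=0.1901·10.087=1.918; a1+a2=1.688 < 1.918 ≤ a1+…+a3=2.744 → R3 fires; G=9 P=3 Q=3
Draw 5: a1=1.101, a2=1.431, a3=0.792, a4=4.401, a5=3.573, a0=11.298; τ=−ln(0.7266)/11.298=0.028 → t=0.332; u2·a0=0.8482·11.298=9.583; a1+…+a4=7.725 < 9.583 ≤ a1+…+a5=11.298 → R5 fires; G=8 P=4 Q=3
Draw 6: a1=1.101, a2=1.431, a3=1.056, a4=5.216, a5=3.176, a0=11.980; τ=−ln(0.7457)/11.980=0.024 → t=0.356; u2·a0=0.2396·11.980=2.870; a1+a2=2.532 < 2.870 ≤ a1+…+a3=3.588 → R3 fires; G=10 P=3 Q=4
Draw 7: a1=1.468, a2=1.908, a3=0.792, a4=4.890, a5=3.970, a0=13.028; τ=−ln(0.4543)/13.028=0.061 → t=0.417; u2·a0=0.1289·13.028=1.679; a1=1.468 < 1.679 ≤ a1+a2=3.376 → R2 fires; G=10 P=3 Q=5
Draw 8: a1=1.835, a2=2.385, a3=0.792, a4=4.890, a5=3.970, a0=13.872; τ=−ln(0.7986)/13.872=0.016 → t=0.433; u2·a0=0.1808·13.872=2.508; a1=1.835 < 2.508 ≤ a1+a2=4.220 → R2 fires; G=10 P=3 Q=6
Draw 9: a1=2.202, a2=2.862, a3=0.792, a4=4.890, a5=3.970, a0=14.716; τ=−ln(0.0315)/14.716=0.235 → t=0.668; u2·a0=0.1628·14.716=2.396; a1=2.202 < 2.396 ≤ a1+a2=5.064 → R2 fires; G=10 P=3 Q=7
Draw 10: a1=2.569, a2=3.339, a3=0.792, a4=4.890, a5=3.970, a0=15.560; τ=−ln(0.3067)/15.560=0.076 → t=0.744; u2·a0=0.2104·15.560=3.274; a1=2.569 < 3.274 ≤ a1+a2=5.908 → R2 fires; G=10 P=3 Q=8
Draw 11: a1=2.936, a2=3.816, a3=0.792, a4=4.890, a5=3.970, a0=16.404; τ=−ln(0.2377)/16.404=0.088 → t=0.831; u2·a0=0.2240·16.404=3.674; a1=2.936 < 3.674 ≤ a1+a2=6.752 → R2 fires; G=10 P=3 Q=9
Draw 12: a1=3.303, a2=4.293, a3=0.792, a4=4.890, a5=3.970, a0=17.248; τ=−ln(0.8168)/17.248=0.012 → t=0.843; u2·a0=0.1406·17.248=2.425 ≤ a1=3.303 → R1 fires; G=11 P=3 Q=8
Draw 13: a1=2.936, a2=3.816, a3=0.792, a4=5.379, a5=4.367, a0=17.290; τ=−ln(0.6750)/17.290=0.023 → t=0.866; u2·a0=0.8596·17.290=14.862; a1+…+a4=12.923 < 14.862 ≤ a1+…+a5=17.290 → R5 fires; G=10 P=4 Q=8
Draw 14: a1=2.936, a2=3.816, a3=1.056, a4=6.520, a5=3.970, a0=18.298; τ=−ln(0.1961)/18.298=0.089 → t=0.955 > T=0.88: stop.
Q first becomes ≥ 4 when it reaches 4 at the event at t=0.356.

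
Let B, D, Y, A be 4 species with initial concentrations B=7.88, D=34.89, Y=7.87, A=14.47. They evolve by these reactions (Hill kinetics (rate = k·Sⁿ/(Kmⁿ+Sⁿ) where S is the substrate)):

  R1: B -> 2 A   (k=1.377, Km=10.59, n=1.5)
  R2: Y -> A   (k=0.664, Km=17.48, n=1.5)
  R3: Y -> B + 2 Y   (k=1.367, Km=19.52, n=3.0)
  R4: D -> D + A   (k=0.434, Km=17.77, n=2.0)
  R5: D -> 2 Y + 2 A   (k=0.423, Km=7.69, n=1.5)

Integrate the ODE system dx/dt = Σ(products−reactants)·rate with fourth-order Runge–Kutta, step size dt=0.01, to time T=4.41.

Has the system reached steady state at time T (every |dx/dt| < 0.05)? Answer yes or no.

Steady state at T: no

RK4 with dt=0.01: 441 steps to T=4.41. Trajectory (selected grid times):
t=0.00: B=7.88 D=34.89 Y=7.87 A=14.47
t=0.49: B=7.66 D=34.70 Y=8.21 A=15.61
t=0.98: B=7.46 D=34.51 Y=8.56 A=16.74
t=1.47: B=7.27 D=34.33 Y=8.90 A=17.87
t=1.96: B=7.09 D=34.14 Y=9.25 A=18.98
t=2.45: B=6.92 D=33.95 Y=9.60 A=20.09
t=2.94: B=6.76 D=33.77 Y=9.95 A=21.18
t=3.43: B=6.62 D=33.58 Y=10.31 A=22.28
t=3.92: B=6.49 D=33.39 Y=10.67 A=23.36
t=4.41: B=6.37 D=33.21 Y=11.03 A=24.44
Rates at T: R1=0.4380, R2=0.2217, R3=0.2090, R4=0.3374, R5=0.3806
dx/dt at T (Σ net stoichiometry × rate): B=-0.2290, D=-0.3806, Y=+0.7484, A=+2.1962
Largest |dx/dt| is |+2.1962| (A) ≥ 0.05 → not steady.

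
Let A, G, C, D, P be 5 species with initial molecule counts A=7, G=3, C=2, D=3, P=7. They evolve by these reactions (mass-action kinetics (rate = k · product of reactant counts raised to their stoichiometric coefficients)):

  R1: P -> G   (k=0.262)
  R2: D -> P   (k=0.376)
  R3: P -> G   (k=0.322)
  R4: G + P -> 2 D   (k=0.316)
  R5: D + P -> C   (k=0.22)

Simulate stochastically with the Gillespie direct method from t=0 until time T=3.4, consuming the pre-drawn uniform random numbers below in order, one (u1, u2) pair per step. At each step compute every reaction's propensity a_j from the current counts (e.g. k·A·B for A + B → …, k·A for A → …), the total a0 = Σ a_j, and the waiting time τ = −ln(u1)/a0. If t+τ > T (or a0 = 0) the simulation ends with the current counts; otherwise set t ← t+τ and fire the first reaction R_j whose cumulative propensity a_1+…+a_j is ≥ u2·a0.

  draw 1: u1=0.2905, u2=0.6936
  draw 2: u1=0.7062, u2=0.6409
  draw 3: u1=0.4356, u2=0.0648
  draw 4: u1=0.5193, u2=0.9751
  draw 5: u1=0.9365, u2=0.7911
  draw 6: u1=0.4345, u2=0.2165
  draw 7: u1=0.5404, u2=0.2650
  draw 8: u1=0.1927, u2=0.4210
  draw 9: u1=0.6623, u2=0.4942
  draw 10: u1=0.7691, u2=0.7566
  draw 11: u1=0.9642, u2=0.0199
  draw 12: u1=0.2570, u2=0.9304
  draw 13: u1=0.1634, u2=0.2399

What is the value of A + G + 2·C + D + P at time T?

Value at T = 24

Check how each reaction changes W = A + G + 2·C + D + P (weight of products minus weight of reactants):
R1: P -> G: (1·1) − (1·1) = 1 − 1 = 0
R2: D -> P: (1·1) − (1·1) = 1 − 1 = 0
R3: P -> G: (1·1) − (1·1) = 1 − 1 = 0
R4: G + P -> 2 D: (1·2) − (1·1 + 1·1) = 2 − 2 = 0
R5: D + P -> C: (2·1) − (1·1 + 1·1) = 2 − 2 = 0
Every reaction leaves W unchanged, so W is conserved and no simulation is needed: W(T) = W(0) = 7 + 3 + 2·2 + 3 + 7 = 24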